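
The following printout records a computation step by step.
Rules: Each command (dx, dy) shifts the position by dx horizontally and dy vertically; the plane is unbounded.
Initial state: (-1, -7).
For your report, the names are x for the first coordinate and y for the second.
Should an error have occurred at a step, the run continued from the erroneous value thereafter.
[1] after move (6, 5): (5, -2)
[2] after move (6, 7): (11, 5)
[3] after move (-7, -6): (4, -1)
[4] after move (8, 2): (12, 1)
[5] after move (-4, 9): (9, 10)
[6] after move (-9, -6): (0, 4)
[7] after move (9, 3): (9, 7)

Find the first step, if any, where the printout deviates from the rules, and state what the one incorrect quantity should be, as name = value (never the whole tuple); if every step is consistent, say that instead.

step 5, x = 8

1. x = -1 + (6) = 5, y = -7 + (5) = -2 (same as recorded)
2. x = 5 + (6) = 11, y = -2 + (7) = 5 (no discrepancy)
3. x = 11 + (-7) = 4, y = 5 + (-6) = -1 (verified)
4. x = 4 + (8) = 12, y = -1 + (2) = 1 (confirmed correct)
5. x = 12 + (-4) = 8, y = 1 + (9) = 10 (this is not what the printout shows)
First incorrect step: 5; the correct value is x = 8.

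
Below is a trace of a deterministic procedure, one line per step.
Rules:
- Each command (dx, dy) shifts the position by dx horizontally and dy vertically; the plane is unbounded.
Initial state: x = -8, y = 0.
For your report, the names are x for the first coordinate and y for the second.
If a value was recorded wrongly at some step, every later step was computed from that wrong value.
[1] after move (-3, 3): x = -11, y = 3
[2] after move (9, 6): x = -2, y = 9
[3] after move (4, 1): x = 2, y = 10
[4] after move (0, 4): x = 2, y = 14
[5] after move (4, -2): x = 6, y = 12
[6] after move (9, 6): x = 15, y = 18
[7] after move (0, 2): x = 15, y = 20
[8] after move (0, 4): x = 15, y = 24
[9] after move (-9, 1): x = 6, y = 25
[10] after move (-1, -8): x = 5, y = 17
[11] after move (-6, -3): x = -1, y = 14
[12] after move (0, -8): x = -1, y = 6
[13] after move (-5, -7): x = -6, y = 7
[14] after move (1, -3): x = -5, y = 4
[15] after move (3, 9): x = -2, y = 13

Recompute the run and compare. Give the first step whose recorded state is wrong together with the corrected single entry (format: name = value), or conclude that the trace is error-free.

Step 1: x = -8 + (-3) = -11, y = 0 + (3) = 3 — exactly as logged.
Step 2: x = -11 + (9) = -2, y = 3 + (6) = 9 — consistent with the trace.
Step 3: x = -2 + (4) = 2, y = 9 + (1) = 10 — confirmed correct.
Step 4: x = 2 + (0) = 2, y = 10 + (4) = 14 — checks out.
Step 5: x = 2 + (4) = 6, y = 14 + (-2) = 12 — consistent with the trace.
Step 6: x = 6 + (9) = 15, y = 12 + (6) = 18 — matches.
Step 7: x = 15 + (0) = 15, y = 18 + (2) = 20 — same as recorded.
Step 8: x = 15 + (0) = 15, y = 20 + (4) = 24 — verified.
Step 9: x = 15 + (-9) = 6, y = 24 + (1) = 25 — checks out.
Step 10: x = 6 + (-1) = 5, y = 25 + (-8) = 17 — consistent with the trace.
Step 11: x = 5 + (-6) = -1, y = 17 + (-3) = 14 — confirmed correct.
Step 12: x = -1 + (0) = -1, y = 14 + (-8) = 6 — exactly as logged.
Step 13: x = -1 + (-5) = -6, y = 6 + (-7) = -1 — the trace has a different value.
So the first discrepancy is step 13, where the right value is y = -1.

step 13, y = -1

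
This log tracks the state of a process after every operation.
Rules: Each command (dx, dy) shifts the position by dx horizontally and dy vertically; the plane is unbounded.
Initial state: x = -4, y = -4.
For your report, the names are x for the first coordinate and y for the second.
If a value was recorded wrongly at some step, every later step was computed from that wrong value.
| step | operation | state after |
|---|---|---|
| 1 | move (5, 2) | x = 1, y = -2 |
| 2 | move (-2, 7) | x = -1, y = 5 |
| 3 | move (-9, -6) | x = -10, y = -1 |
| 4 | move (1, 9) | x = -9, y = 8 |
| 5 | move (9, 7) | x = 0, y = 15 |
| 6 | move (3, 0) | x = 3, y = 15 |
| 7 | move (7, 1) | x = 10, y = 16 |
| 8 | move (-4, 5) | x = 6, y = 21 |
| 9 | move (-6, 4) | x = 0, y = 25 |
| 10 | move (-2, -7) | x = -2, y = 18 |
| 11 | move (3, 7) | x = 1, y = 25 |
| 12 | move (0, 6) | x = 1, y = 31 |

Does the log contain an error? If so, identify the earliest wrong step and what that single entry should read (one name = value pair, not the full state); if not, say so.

step 1: x = -4 + (5) = 1, y = -4 + (2) = -2 -> agrees with the log
step 2: x = 1 + (-2) = -1, y = -2 + (7) = 5 -> consistent with the log
step 3: x = -1 + (-9) = -10, y = 5 + (-6) = -1 -> in agreement
step 4: x = -10 + (1) = -9, y = -1 + (9) = 8 -> in agreement
step 5: x = -9 + (9) = 0, y = 8 + (7) = 15 -> agrees with the log
step 6: x = 0 + (3) = 3, y = 15 + (0) = 15 -> consistent with the log
step 7: x = 3 + (7) = 10, y = 15 + (1) = 16 -> matches
step 8: x = 10 + (-4) = 6, y = 16 + (5) = 21 -> verified
step 9: x = 6 + (-6) = 0, y = 21 + (4) = 25 -> matches
step 10: x = 0 + (-2) = -2, y = 25 + (-7) = 18 -> no discrepancy
step 11: x = -2 + (3) = 1, y = 18 + (7) = 25 -> checks out
step 12: x = 1 + (0) = 1, y = 25 + (6) = 31 -> in agreement
All steps check out; nothing to correct.

no error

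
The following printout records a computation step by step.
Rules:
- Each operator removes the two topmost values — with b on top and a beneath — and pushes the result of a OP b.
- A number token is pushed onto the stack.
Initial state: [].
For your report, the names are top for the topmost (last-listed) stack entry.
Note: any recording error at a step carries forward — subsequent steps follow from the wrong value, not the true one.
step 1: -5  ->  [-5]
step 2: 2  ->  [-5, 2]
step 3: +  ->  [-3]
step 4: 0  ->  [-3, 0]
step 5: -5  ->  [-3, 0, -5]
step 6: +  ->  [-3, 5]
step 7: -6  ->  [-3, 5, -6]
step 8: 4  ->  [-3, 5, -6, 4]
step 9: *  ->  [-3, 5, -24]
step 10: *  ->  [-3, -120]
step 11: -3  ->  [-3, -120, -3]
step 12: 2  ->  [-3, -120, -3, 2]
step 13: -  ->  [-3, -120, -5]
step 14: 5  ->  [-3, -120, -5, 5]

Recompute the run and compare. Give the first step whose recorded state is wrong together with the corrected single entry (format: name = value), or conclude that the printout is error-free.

Recomputing the run from the initial state:
step 1: [-5]
step 2: [-5, 2]
step 3: [-3]
step 4: [-3, 0]
step 5: [-3, 0, -5]
step 6: [-3, -5]
step 7: [-3, -5, -6]
step 8: [-3, -5, -6, 4]
step 9: [-3, -5, -24]
step 10: [-3, 120]
step 11: [-3, 120, -3]
step 12: [-3, 120, -3, 2]
step 13: [-3, 120, -5]
step 14: [-3, 120, -5, 5]
The first disagreement with the printout is at step 6, where the value should be top = -5.

step 6, top = -5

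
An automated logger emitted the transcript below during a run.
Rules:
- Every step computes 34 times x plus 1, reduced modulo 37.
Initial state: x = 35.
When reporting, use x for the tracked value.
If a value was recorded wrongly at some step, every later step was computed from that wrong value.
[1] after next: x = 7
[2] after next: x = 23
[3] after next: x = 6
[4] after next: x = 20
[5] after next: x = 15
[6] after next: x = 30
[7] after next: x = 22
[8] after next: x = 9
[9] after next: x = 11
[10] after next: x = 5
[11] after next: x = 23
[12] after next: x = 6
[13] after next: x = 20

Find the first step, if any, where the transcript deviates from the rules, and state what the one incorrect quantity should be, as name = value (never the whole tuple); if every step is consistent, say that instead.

step 2, x = 17

1. x = (34*35 + 1) mod 37 = 7 (confirmed correct)
2. x = (34*7 + 1) mod 37 = 17 (not what was recorded)
First deviation found at step 2; the corrected entry is x = 17.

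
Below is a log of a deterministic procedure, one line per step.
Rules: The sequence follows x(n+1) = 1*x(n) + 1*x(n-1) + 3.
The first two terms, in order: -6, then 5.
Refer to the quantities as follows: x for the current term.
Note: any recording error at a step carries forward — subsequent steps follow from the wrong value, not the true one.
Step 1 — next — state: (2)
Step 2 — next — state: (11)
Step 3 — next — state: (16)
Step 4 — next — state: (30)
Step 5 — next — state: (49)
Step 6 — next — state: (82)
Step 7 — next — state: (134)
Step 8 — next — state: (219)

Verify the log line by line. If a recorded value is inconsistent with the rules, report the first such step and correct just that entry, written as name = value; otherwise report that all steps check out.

1. x = 1*(5) + (1)*(-6) + (3) = 2 (same as recorded)
2. x = 1*(2) + (1)*(5) + (3) = 10 (the entry is off here)
First incorrect step: 2; the correct value is x = 10.

step 2, x = 10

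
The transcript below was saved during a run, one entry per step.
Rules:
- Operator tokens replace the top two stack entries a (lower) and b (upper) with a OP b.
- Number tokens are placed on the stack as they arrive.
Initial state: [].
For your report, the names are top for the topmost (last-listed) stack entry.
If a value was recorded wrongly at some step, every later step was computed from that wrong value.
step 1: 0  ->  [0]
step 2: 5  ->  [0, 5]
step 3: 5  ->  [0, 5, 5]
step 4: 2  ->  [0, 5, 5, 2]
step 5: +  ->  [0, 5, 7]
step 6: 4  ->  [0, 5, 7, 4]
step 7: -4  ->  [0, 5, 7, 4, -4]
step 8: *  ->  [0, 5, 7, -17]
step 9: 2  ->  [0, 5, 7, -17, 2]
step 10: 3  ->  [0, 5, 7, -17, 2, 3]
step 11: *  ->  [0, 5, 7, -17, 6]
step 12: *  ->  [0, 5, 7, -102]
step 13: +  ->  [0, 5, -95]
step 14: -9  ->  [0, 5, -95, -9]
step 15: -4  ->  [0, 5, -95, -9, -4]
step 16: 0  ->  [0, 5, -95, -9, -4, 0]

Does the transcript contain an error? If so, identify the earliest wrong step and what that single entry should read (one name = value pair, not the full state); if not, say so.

step 8, top = -16

step 1: push 0: top = 0 -> consistent with the transcript
step 2: push 5: top = 5 -> consistent with the transcript
step 3: push 5: top = 5 -> in agreement
step 4: push 2: top = 2 -> agrees with the transcript
step 5: 5 + 2 = 7 -> confirmed correct
step 6: push 4: top = 4 -> in agreement
step 7: push -4: top = -4 -> no discrepancy
step 8: 4 * -4 = -16 -> the transcript disagrees here
The earliest wrong entry is at step 8: it should read top = -16.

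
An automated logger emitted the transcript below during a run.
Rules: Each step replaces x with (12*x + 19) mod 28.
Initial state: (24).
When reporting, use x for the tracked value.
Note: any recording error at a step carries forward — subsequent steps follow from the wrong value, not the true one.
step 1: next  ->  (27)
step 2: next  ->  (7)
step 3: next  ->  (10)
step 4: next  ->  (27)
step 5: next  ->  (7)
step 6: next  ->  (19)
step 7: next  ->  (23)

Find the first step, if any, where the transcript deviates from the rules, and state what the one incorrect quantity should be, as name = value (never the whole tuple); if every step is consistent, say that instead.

step 3, x = 19

Recomputing the run from the initial state:
step 1: x = 27
step 2: x = 7
step 3: x = 19
step 4: x = 23
step 5: x = 15
step 6: x = 3
step 7: x = 27
The first disagreement with the transcript is at step 3, where the value should be x = 19.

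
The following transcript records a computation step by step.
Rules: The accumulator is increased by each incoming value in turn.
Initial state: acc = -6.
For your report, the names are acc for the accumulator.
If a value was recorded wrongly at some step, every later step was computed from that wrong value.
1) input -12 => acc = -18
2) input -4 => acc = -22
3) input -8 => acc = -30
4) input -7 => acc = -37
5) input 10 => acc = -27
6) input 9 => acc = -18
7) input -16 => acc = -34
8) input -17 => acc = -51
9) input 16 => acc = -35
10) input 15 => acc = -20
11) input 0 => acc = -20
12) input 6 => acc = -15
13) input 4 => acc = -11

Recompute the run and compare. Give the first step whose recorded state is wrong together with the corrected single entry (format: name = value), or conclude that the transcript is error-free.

step 1: acc = -6 + -12 = -18 -> no discrepancy
step 2: acc = -18 + -4 = -22 -> checks out
step 3: acc = -22 + -8 = -30 -> in agreement
step 4: acc = -30 + -7 = -37 -> verified
step 5: acc = -37 + 10 = -27 -> same as recorded
step 6: acc = -27 + 9 = -18 -> confirmed correct
step 7: acc = -18 + -16 = -34 -> consistent with the transcript
step 8: acc = -34 + -17 = -51 -> checks out
step 9: acc = -51 + 16 = -35 -> consistent with the transcript
step 10: acc = -35 + 15 = -20 -> agrees with the transcript
step 11: acc = -20 + 0 = -20 -> in agreement
step 12: acc = -20 + 6 = -14 -> the transcript has a different value
So the first discrepancy is step 12, where the right value is acc = -14.

step 12, acc = -14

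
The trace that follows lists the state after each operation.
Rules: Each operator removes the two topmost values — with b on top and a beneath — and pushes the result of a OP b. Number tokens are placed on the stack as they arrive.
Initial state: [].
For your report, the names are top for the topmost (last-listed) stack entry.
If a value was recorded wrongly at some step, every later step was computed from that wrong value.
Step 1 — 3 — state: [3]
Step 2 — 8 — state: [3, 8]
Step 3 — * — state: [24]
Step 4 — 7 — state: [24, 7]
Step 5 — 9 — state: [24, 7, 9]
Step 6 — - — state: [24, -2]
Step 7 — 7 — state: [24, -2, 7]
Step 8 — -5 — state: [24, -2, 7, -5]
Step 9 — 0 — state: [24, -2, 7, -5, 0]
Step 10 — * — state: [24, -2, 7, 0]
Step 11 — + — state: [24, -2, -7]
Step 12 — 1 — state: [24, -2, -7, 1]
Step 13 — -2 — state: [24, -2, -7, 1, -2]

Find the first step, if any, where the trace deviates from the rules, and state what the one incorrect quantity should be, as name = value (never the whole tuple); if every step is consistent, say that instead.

step 11, top = 7

1. push 3: top = 3 (no discrepancy)
2. push 8: top = 8 (no discrepancy)
3. 3 * 8 = 24 (checks out)
4. push 7: top = 7 (confirmed correct)
5. push 9: top = 9 (confirmed correct)
6. 7 - 9 = -2 (no discrepancy)
7. push 7: top = 7 (in agreement)
8. push -5: top = -5 (confirmed correct)
9. push 0: top = 0 (verified)
10. -5 * 0 = 0 (exactly as logged)
11. 7 + 0 = 7 (first mismatch against the trace)
Conclusion: step 11 carries the first error; the entry should be top = 7.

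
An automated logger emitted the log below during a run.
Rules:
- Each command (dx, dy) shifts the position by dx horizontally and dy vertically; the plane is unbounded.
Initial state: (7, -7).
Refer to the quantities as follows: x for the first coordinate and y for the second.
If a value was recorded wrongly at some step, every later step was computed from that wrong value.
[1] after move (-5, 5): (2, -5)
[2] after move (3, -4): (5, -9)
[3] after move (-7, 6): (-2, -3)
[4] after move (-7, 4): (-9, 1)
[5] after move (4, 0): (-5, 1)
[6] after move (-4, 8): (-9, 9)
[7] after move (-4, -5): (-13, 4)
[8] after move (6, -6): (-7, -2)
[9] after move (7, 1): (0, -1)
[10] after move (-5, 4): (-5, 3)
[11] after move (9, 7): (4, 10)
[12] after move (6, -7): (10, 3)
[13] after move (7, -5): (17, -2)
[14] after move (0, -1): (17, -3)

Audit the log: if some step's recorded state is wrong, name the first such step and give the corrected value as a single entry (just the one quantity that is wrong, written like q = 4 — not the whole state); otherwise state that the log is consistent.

Recomputing the run from the initial state:
step 1: x = 2, y = -2
step 2: x = 5, y = -6
step 3: x = -2, y = 0
step 4: x = -9, y = 4
step 5: x = -5, y = 4
step 6: x = -9, y = 12
step 7: x = -13, y = 7
step 8: x = -7, y = 1
step 9: x = 0, y = 2
step 10: x = -5, y = 6
step 11: x = 4, y = 13
step 12: x = 10, y = 6
step 13: x = 17, y = 1
step 14: x = 17, y = 0
The first disagreement with the log is at step 1, where the value should be y = -2.

step 1, y = -2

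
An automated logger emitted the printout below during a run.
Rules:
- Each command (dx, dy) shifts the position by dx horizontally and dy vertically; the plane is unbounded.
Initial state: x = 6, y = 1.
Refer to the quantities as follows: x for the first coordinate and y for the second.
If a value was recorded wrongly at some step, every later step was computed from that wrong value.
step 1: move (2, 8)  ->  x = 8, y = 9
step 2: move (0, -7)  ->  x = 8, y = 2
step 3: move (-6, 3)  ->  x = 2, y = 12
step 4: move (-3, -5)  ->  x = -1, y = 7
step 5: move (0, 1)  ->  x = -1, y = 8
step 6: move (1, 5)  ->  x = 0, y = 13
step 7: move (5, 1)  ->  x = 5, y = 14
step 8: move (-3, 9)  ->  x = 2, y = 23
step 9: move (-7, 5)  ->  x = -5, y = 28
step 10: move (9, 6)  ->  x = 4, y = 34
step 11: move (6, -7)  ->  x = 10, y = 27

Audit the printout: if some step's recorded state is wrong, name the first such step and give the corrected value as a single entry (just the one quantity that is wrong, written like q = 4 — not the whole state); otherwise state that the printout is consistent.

step 3, y = 5

1. x = 6 + (2) = 8, y = 1 + (8) = 9 (same as recorded)
2. x = 8 + (0) = 8, y = 9 + (-7) = 2 (in agreement)
3. x = 8 + (-6) = 2, y = 2 + (3) = 5 (this is not what the printout shows)
The audit stops at step 3: the recorded entry is wrong and should be y = 5.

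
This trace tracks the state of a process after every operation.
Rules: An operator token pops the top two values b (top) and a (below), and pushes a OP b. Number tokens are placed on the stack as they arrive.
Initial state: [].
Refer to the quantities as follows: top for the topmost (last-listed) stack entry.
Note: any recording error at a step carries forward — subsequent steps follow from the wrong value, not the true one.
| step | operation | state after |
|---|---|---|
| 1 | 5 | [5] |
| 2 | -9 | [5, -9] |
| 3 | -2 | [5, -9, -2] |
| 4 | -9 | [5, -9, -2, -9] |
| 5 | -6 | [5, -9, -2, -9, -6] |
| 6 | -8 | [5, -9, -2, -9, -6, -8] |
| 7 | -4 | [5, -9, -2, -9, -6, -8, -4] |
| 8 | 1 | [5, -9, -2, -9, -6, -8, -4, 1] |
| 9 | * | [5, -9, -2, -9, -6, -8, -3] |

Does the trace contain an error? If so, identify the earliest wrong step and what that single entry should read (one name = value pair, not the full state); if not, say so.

Recomputing the run from the initial state:
step 1: [5]
step 2: [5, -9]
step 3: [5, -9, -2]
step 4: [5, -9, -2, -9]
step 5: [5, -9, -2, -9, -6]
step 6: [5, -9, -2, -9, -6, -8]
step 7: [5, -9, -2, -9, -6, -8, -4]
step 8: [5, -9, -2, -9, -6, -8, -4, 1]
step 9: [5, -9, -2, -9, -6, -8, -4]
The first disagreement with the trace is at step 9, where the value should be top = -4.

step 9, top = -4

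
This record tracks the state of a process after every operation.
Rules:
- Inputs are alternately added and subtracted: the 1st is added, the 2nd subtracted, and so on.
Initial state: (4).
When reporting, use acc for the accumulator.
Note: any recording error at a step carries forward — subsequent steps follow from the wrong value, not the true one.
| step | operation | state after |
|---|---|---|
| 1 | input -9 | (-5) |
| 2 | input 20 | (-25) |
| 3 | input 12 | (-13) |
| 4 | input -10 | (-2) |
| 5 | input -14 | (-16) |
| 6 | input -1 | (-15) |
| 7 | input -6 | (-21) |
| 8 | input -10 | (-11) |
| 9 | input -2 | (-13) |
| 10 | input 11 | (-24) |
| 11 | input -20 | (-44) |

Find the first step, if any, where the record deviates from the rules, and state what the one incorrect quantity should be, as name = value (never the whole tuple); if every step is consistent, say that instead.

step 4, acc = -3

Recomputing the run from the initial state:
step 1: acc = -5
step 2: acc = -25
step 3: acc = -13
step 4: acc = -3
step 5: acc = -17
step 6: acc = -16
step 7: acc = -22
step 8: acc = -12
step 9: acc = -14
step 10: acc = -25
step 11: acc = -45
The first disagreement with the record is at step 4, where the value should be acc = -3.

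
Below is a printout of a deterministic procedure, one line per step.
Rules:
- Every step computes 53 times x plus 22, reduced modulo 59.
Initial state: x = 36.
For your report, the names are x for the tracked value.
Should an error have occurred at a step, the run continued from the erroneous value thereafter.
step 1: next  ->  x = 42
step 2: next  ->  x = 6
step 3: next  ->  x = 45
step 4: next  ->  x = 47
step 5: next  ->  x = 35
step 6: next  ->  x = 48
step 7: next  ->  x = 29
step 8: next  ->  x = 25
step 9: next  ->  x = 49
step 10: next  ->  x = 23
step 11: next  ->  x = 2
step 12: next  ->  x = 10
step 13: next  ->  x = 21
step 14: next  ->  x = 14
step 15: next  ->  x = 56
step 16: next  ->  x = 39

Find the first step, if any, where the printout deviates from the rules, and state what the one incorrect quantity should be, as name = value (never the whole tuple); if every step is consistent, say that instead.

Step 1: x = (53*36 + 22) mod 59 = 42 — no discrepancy.
Step 2: x = (53*42 + 22) mod 59 = 6 — checks out.
Step 3: x = (53*6 + 22) mod 59 = 45 — checks out.
Step 4: x = (53*45 + 22) mod 59 = 47 — verified.
Step 5: x = (53*47 + 22) mod 59 = 35 — checks out.
Step 6: x = (53*35 + 22) mod 59 = 48 — checks out.
Step 7: x = (53*48 + 22) mod 59 = 29 — verified.
Step 8: x = (53*29 + 22) mod 59 = 25 — exactly as logged.
Step 9: x = (53*25 + 22) mod 59 = 49 — verified.
Step 10: x = (53*49 + 22) mod 59 = 23 — agrees with the printout.
Step 11: x = (53*23 + 22) mod 59 = 2 — same as recorded.
Step 12: x = (53*2 + 22) mod 59 = 10 — agrees with the printout.
Step 13: x = (53*10 + 22) mod 59 = 21 — agrees with the printout.
Step 14: x = (53*21 + 22) mod 59 = 14 — no discrepancy.
Step 15: x = (53*14 + 22) mod 59 = 56 — exactly as logged.
Step 16: x = (53*56 + 22) mod 59 = 40 — the entry is off here.
Step 16 is the first one off; corrected, x = 40.

step 16, x = 40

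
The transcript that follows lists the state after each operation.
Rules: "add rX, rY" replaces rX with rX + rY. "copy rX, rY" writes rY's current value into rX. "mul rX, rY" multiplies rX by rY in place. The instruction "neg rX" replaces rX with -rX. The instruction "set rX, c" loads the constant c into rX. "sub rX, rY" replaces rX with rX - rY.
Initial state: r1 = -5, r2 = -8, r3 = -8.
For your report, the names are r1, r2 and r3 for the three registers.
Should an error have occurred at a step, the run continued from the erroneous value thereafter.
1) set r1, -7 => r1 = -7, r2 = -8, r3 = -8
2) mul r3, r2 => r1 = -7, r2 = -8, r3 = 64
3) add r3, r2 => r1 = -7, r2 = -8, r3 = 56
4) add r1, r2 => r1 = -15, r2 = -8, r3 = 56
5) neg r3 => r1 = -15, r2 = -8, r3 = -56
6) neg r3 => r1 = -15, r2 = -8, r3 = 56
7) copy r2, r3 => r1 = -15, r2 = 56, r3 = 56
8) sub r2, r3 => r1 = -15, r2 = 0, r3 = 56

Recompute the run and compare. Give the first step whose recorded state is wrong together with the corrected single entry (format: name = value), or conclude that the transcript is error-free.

Step 1: r1 = -7 — no discrepancy.
Step 2: r3 = -8 * -8 = 64 — exactly as logged.
Step 3: r3 = 64 + -8 = 56 — consistent with the transcript.
Step 4: r1 = -7 + -8 = -15 — agrees with the transcript.
Step 5: r3 = -(56) = -56 — exactly as logged.
Step 6: r3 = -(-56) = 56 — consistent with the transcript.
Step 7: r2 = 56 — same as recorded.
Step 8: r2 = 56 - 56 = 0 — confirmed correct.
The recomputation confirms every line.

no error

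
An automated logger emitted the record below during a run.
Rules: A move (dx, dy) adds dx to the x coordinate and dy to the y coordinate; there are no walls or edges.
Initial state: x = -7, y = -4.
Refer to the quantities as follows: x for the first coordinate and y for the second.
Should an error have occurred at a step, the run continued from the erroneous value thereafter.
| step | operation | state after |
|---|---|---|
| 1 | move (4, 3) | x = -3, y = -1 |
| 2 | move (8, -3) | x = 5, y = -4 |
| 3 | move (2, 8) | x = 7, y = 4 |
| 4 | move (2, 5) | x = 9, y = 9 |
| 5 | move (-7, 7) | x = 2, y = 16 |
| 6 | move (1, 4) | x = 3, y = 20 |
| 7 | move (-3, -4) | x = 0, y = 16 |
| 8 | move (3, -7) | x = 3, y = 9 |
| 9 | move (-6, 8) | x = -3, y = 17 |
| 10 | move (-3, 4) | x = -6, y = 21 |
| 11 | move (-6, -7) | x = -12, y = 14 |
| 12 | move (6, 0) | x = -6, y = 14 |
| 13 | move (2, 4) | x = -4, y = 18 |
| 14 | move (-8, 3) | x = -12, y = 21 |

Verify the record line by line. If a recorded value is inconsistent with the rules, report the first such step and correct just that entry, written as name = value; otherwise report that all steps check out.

no error

Recomputing the run from the initial state:
step 1: x = -3, y = -1
step 2: x = 5, y = -4
step 3: x = 7, y = 4
step 4: x = 9, y = 9
step 5: x = 2, y = 16
step 6: x = 3, y = 20
step 7: x = 0, y = 16
step 8: x = 3, y = 9
step 9: x = -3, y = 17
step 10: x = -6, y = 21
step 11: x = -12, y = 14
step 12: x = -6, y = 14
step 13: x = -4, y = 18
step 14: x = -12, y = 21
This matches the record at every step.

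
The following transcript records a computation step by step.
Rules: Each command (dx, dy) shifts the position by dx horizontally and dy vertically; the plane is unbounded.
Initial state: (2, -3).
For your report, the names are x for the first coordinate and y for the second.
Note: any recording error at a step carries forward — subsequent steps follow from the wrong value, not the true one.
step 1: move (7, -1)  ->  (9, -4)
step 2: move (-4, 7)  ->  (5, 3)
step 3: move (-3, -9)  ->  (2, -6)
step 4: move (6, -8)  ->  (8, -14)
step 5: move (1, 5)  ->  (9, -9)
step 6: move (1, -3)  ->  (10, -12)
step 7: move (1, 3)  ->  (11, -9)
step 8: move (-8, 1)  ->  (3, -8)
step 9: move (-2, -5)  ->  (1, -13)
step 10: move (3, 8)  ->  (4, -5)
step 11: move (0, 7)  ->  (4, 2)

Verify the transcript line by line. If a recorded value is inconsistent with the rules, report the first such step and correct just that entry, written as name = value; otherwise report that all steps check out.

no error

Recomputing the run from the initial state:
step 1: x = 9, y = -4
step 2: x = 5, y = 3
step 3: x = 2, y = -6
step 4: x = 8, y = -14
step 5: x = 9, y = -9
step 6: x = 10, y = -12
step 7: x = 11, y = -9
step 8: x = 3, y = -8
step 9: x = 1, y = -13
step 10: x = 4, y = -5
step 11: x = 4, y = 2
This matches the transcript at every step.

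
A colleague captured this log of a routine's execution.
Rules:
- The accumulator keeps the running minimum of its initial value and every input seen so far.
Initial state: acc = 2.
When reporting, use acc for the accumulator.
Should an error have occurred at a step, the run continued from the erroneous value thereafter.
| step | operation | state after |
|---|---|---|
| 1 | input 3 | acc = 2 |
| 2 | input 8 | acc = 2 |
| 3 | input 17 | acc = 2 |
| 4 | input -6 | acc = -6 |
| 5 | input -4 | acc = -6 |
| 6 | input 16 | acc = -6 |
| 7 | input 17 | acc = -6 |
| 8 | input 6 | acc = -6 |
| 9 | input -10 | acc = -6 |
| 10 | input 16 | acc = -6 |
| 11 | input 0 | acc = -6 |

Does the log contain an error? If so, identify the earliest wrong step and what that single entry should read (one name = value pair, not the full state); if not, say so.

step 9, acc = -10

1. acc = min(2, 3) = 2 (no discrepancy)
2. acc = min(2, 8) = 2 (confirmed correct)
3. acc = min(2, 17) = 2 (agrees with the log)
4. acc = min(2, -6) = -6 (confirmed correct)
5. acc = min(-6, -4) = -6 (agrees with the log)
6. acc = min(-6, 16) = -6 (verified)
7. acc = min(-6, 17) = -6 (matches)
8. acc = min(-6, 6) = -6 (verified)
9. acc = min(-6, -10) = -10 (the log disagrees here)
First incorrect step: 9; the correct value is acc = -10.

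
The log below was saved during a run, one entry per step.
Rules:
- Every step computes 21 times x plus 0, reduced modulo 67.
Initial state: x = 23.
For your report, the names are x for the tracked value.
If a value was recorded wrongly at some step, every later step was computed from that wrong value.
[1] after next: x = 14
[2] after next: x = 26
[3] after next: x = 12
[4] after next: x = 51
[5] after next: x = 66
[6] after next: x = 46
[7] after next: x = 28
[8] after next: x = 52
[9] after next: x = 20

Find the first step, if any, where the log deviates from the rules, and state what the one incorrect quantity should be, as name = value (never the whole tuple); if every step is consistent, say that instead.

Recomputing the run from the initial state:
step 1: x = 14
step 2: x = 26
step 3: x = 10
step 4: x = 9
step 5: x = 55
step 6: x = 16
step 7: x = 1
step 8: x = 21
step 9: x = 39
The first disagreement with the log is at step 3, where the value should be x = 10.

step 3, x = 10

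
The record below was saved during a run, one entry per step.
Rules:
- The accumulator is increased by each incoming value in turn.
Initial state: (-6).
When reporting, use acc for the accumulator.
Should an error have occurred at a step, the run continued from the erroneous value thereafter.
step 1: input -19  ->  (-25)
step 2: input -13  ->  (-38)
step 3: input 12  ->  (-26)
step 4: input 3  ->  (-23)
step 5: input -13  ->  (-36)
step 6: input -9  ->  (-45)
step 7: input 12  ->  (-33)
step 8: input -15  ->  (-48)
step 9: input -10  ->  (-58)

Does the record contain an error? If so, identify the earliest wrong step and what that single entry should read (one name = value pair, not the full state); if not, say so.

no error

Recomputing the run from the initial state:
step 1: acc = -25
step 2: acc = -38
step 3: acc = -26
step 4: acc = -23
step 5: acc = -36
step 6: acc = -45
step 7: acc = -33
step 8: acc = -48
step 9: acc = -58
This matches the record at every step.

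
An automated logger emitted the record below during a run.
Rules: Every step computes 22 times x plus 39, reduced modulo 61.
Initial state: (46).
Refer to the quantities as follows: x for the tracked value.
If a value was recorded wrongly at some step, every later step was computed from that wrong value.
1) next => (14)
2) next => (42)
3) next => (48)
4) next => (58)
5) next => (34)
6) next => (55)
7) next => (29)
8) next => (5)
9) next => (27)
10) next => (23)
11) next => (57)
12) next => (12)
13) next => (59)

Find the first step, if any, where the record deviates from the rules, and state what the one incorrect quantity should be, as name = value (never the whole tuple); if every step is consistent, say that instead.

step 8, x = 6

step 1: x = (22*46 + 39) mod 61 = 14 -> no discrepancy
step 2: x = (22*14 + 39) mod 61 = 42 -> same as recorded
step 3: x = (22*42 + 39) mod 61 = 48 -> verified
step 4: x = (22*48 + 39) mod 61 = 58 -> verified
step 5: x = (22*58 + 39) mod 61 = 34 -> no discrepancy
step 6: x = (22*34 + 39) mod 61 = 55 -> checks out
step 7: x = (22*55 + 39) mod 61 = 29 -> agrees with the record
step 8: x = (22*29 + 39) mod 61 = 6 -> the record disagrees here
The audit stops at step 8: the recorded entry is wrong and should be x = 6.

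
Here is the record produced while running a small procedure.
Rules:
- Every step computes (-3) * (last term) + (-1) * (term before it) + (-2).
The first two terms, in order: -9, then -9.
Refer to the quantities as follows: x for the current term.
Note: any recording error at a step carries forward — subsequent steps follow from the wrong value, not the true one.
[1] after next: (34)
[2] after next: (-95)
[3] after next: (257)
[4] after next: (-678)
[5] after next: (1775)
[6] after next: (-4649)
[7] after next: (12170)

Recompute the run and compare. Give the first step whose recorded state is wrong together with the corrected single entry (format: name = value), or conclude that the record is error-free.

step 3, x = 249

Step 1: x = -3*(-9) + (-1)*(-9) + (-2) = 34 — consistent with the record.
Step 2: x = -3*(34) + (-1)*(-9) + (-2) = -95 — matches.
Step 3: x = -3*(-95) + (-1)*(34) + (-2) = 249 — the record has a different value.
Step 3 is the first one off; corrected, x = 249.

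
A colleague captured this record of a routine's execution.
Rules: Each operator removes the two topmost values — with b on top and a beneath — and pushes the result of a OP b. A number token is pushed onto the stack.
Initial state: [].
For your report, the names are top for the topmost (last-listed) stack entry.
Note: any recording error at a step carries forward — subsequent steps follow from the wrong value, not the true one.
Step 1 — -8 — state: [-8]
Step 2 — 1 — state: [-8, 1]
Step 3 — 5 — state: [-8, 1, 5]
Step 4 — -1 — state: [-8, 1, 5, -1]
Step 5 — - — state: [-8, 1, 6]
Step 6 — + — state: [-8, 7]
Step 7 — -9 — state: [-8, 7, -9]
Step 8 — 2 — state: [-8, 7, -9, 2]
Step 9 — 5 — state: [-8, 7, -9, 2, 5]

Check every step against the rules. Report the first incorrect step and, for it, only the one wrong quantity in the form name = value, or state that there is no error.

no error

Recomputing the run from the initial state:
step 1: [-8]
step 2: [-8, 1]
step 3: [-8, 1, 5]
step 4: [-8, 1, 5, -1]
step 5: [-8, 1, 6]
step 6: [-8, 7]
step 7: [-8, 7, -9]
step 8: [-8, 7, -9, 2]
step 9: [-8, 7, -9, 2, 5]
This matches the record at every step.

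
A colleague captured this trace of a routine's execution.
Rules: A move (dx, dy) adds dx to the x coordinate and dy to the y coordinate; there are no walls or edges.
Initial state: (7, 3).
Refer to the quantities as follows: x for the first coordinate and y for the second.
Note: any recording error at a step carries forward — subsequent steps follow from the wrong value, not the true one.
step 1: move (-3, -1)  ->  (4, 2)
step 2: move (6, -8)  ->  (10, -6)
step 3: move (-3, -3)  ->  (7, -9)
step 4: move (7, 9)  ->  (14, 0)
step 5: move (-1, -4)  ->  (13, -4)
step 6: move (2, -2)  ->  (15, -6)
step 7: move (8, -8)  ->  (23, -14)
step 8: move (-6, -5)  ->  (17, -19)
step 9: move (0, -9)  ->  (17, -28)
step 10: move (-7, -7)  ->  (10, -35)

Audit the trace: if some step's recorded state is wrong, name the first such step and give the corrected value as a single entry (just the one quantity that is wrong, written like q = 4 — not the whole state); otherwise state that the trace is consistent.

Recomputing the run from the initial state:
step 1: x = 4, y = 2
step 2: x = 10, y = -6
step 3: x = 7, y = -9
step 4: x = 14, y = 0
step 5: x = 13, y = -4
step 6: x = 15, y = -6
step 7: x = 23, y = -14
step 8: x = 17, y = -19
step 9: x = 17, y = -28
step 10: x = 10, y = -35
This matches the trace at every step.

no error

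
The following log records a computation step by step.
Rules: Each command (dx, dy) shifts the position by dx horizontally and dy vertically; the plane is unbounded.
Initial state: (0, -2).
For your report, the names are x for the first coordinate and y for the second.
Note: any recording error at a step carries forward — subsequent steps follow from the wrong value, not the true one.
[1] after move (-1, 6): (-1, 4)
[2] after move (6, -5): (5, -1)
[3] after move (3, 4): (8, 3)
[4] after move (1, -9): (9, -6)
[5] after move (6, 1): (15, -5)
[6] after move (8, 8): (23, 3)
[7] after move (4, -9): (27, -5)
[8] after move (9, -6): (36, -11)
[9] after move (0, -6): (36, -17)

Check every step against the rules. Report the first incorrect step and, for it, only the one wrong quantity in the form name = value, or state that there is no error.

step 7, y = -6

Recomputing the run from the initial state:
step 1: x = -1, y = 4
step 2: x = 5, y = -1
step 3: x = 8, y = 3
step 4: x = 9, y = -6
step 5: x = 15, y = -5
step 6: x = 23, y = 3
step 7: x = 27, y = -6
step 8: x = 36, y = -12
step 9: x = 36, y = -18
The first disagreement with the log is at step 7, where the value should be y = -6.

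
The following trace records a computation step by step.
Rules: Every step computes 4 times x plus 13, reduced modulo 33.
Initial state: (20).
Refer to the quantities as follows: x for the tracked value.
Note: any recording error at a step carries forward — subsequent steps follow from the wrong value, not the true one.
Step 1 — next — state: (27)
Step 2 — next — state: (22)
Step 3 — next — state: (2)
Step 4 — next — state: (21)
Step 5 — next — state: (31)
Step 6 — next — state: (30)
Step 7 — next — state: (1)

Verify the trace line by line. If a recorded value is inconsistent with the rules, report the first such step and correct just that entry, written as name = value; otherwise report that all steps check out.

Recomputing the run from the initial state:
step 1: x = 27
step 2: x = 22
step 3: x = 2
step 4: x = 21
step 5: x = 31
step 6: x = 5
step 7: x = 0
The first disagreement with the trace is at step 6, where the value should be x = 5.

step 6, x = 5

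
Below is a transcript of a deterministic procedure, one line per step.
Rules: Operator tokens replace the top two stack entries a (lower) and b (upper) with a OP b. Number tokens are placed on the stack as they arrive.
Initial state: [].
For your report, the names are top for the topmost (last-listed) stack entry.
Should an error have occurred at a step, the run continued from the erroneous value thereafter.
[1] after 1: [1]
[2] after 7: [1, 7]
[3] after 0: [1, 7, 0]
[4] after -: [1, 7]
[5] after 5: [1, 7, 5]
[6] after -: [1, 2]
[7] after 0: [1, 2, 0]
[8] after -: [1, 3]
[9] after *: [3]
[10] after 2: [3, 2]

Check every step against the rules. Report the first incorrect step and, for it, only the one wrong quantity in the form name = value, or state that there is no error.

step 8, top = 2

Step 1: push 1: top = 1 — matches.
Step 2: push 7: top = 7 — checks out.
Step 3: push 0: top = 0 — agrees with the transcript.
Step 4: 7 - 0 = 7 — agrees with the transcript.
Step 5: push 5: top = 5 — exactly as logged.
Step 6: 7 - 5 = 2 — consistent with the transcript.
Step 7: push 0: top = 0 — consistent with the transcript.
Step 8: 2 - 0 = 2 — the entry is off here.
First incorrect step: 8; the correct value is top = 2.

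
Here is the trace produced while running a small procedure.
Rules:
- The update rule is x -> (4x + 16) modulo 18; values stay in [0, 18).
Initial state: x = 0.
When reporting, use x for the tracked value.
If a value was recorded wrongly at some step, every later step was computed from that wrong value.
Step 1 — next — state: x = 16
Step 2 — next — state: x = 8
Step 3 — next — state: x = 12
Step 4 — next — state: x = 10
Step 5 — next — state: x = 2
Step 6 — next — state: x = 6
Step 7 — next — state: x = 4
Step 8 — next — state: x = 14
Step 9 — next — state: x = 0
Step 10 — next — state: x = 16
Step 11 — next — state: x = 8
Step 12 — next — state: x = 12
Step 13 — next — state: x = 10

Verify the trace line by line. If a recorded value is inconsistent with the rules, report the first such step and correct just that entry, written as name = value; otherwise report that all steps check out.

step 1: x = (4*0 + 16) mod 18 = 16 -> checks out
step 2: x = (4*16 + 16) mod 18 = 8 -> matches
step 3: x = (4*8 + 16) mod 18 = 12 -> verified
step 4: x = (4*12 + 16) mod 18 = 10 -> in agreement
step 5: x = (4*10 + 16) mod 18 = 2 -> in agreement
step 6: x = (4*2 + 16) mod 18 = 6 -> verified
step 7: x = (4*6 + 16) mod 18 = 4 -> same as recorded
step 8: x = (4*4 + 16) mod 18 = 14 -> consistent with the trace
step 9: x = (4*14 + 16) mod 18 = 0 -> checks out
step 10: x = (4*0 + 16) mod 18 = 16 -> consistent with the trace
step 11: x = (4*16 + 16) mod 18 = 8 -> matches
step 12: x = (4*8 + 16) mod 18 = 12 -> same as recorded
step 13: x = (4*12 + 16) mod 18 = 10 -> matches
The whole run recomputes cleanly — no discrepancies.

no error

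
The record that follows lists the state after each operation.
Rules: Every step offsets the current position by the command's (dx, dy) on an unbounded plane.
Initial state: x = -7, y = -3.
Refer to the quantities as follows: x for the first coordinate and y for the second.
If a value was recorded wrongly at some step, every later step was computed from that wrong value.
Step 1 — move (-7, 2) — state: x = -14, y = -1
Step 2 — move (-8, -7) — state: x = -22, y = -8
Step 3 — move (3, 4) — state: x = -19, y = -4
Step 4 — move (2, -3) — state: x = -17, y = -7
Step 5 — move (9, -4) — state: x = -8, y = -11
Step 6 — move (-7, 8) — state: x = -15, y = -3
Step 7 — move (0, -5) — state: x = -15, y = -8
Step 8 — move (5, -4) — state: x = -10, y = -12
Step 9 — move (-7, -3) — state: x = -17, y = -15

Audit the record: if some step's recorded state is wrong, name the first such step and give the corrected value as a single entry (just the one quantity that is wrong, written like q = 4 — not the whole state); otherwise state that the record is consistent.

step 1: x = -7 + (-7) = -14, y = -3 + (2) = -1 -> agrees with the record
step 2: x = -14 + (-8) = -22, y = -1 + (-7) = -8 -> verified
step 3: x = -22 + (3) = -19, y = -8 + (4) = -4 -> exactly as logged
step 4: x = -19 + (2) = -17, y = -4 + (-3) = -7 -> confirmed correct
step 5: x = -17 + (9) = -8, y = -7 + (-4) = -11 -> exactly as logged
step 6: x = -8 + (-7) = -15, y = -11 + (8) = -3 -> no discrepancy
step 7: x = -15 + (0) = -15, y = -3 + (-5) = -8 -> in agreement
step 8: x = -15 + (5) = -10, y = -8 + (-4) = -12 -> verified
step 9: x = -10 + (-7) = -17, y = -12 + (-3) = -15 -> exactly as logged
No step deviates from the rules.

no error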